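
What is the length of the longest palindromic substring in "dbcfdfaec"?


Input: "dbcfdfaec"
Checking substrings for palindromes:
  [3:6] "fdf" (len 3) => palindrome
Longest palindromic substring: "fdf" with length 3

3


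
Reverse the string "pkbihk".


Input: pkbihk
Reading characters right to left:
  Position 5: 'k'
  Position 4: 'h'
  Position 3: 'i'
  Position 2: 'b'
  Position 1: 'k'
  Position 0: 'p'
Reversed: khibkp

khibkp


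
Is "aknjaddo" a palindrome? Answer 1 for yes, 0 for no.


Input: aknjaddo
Reversed: oddajnka
  Compare pos 0 ('a') with pos 7 ('o'): MISMATCH
  Compare pos 1 ('k') with pos 6 ('d'): MISMATCH
  Compare pos 2 ('n') with pos 5 ('d'): MISMATCH
  Compare pos 3 ('j') with pos 4 ('a'): MISMATCH
Result: not a palindrome

0


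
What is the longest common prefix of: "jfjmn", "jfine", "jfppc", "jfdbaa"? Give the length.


Words: jfjmn, jfine, jfppc, jfdbaa
  Position 0: all 'j' => match
  Position 1: all 'f' => match
  Position 2: ('j', 'i', 'p', 'd') => mismatch, stop
LCP = "jf" (length 2)

2


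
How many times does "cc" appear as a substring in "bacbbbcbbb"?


Searching for "cc" in "bacbbbcbbb"
Scanning each position:
  Position 0: "ba" => no
  Position 1: "ac" => no
  Position 2: "cb" => no
  Position 3: "bb" => no
  Position 4: "bb" => no
  Position 5: "bc" => no
  Position 6: "cb" => no
  Position 7: "bb" => no
  Position 8: "bb" => no
Total occurrences: 0

0


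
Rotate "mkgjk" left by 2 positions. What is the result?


Input: "mkgjk", rotate left by 2
First 2 characters: "mk"
Remaining characters: "gjk"
Concatenate remaining + first: "gjk" + "mk" = "gjkmk"

gjkmk


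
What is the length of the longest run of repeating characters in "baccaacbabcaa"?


Input: "baccaacbabcaa"
Scanning for longest run:
  Position 1 ('a'): new char, reset run to 1
  Position 2 ('c'): new char, reset run to 1
  Position 3 ('c'): continues run of 'c', length=2
  Position 4 ('a'): new char, reset run to 1
  Position 5 ('a'): continues run of 'a', length=2
  Position 6 ('c'): new char, reset run to 1
  Position 7 ('b'): new char, reset run to 1
  Position 8 ('a'): new char, reset run to 1
  Position 9 ('b'): new char, reset run to 1
  Position 10 ('c'): new char, reset run to 1
  Position 11 ('a'): new char, reset run to 1
  Position 12 ('a'): continues run of 'a', length=2
Longest run: 'c' with length 2

2


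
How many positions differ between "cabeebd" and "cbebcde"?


Comparing "cabeebd" and "cbebcde" position by position:
  Position 0: 'c' vs 'c' => same
  Position 1: 'a' vs 'b' => DIFFER
  Position 2: 'b' vs 'e' => DIFFER
  Position 3: 'e' vs 'b' => DIFFER
  Position 4: 'e' vs 'c' => DIFFER
  Position 5: 'b' vs 'd' => DIFFER
  Position 6: 'd' vs 'e' => DIFFER
Positions that differ: 6

6


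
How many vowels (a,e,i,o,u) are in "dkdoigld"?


Input: dkdoigld
Checking each character:
  'd' at position 0: consonant
  'k' at position 1: consonant
  'd' at position 2: consonant
  'o' at position 3: vowel (running total: 1)
  'i' at position 4: vowel (running total: 2)
  'g' at position 5: consonant
  'l' at position 6: consonant
  'd' at position 7: consonant
Total vowels: 2

2


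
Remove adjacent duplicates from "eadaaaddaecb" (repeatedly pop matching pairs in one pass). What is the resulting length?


Input: eadaaaddaecb
Stack-based adjacent duplicate removal:
  Read 'e': push. Stack: e
  Read 'a': push. Stack: ea
  Read 'd': push. Stack: ead
  Read 'a': push. Stack: eada
  Read 'a': matches stack top 'a' => pop. Stack: ead
  Read 'a': push. Stack: eada
  Read 'd': push. Stack: eadad
  Read 'd': matches stack top 'd' => pop. Stack: eada
  Read 'a': matches stack top 'a' => pop. Stack: ead
  Read 'e': push. Stack: eade
  Read 'c': push. Stack: eadec
  Read 'b': push. Stack: eadecb
Final stack: "eadecb" (length 6)

6


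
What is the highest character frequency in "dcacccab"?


Input: dcacccab
Character counts:
  'a': 2
  'b': 1
  'c': 4
  'd': 1
Maximum frequency: 4

4


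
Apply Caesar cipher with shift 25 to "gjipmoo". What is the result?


Caesar cipher: shift "gjipmoo" by 25
  'g' (pos 6) + 25 = pos 5 = 'f'
  'j' (pos 9) + 25 = pos 8 = 'i'
  'i' (pos 8) + 25 = pos 7 = 'h'
  'p' (pos 15) + 25 = pos 14 = 'o'
  'm' (pos 12) + 25 = pos 11 = 'l'
  'o' (pos 14) + 25 = pos 13 = 'n'
  'o' (pos 14) + 25 = pos 13 = 'n'
Result: fiholnn

fiholnn


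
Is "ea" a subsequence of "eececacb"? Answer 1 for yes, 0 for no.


Check if "ea" is a subsequence of "eececacb"
Greedy scan:
  Position 0 ('e'): matches sub[0] = 'e'
  Position 1 ('e'): no match needed
  Position 2 ('c'): no match needed
  Position 3 ('e'): no match needed
  Position 4 ('c'): no match needed
  Position 5 ('a'): matches sub[1] = 'a'
  Position 6 ('c'): no match needed
  Position 7 ('b'): no match needed
All 2 characters matched => is a subsequence

1


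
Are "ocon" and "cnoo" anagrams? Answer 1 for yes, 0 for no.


Strings: "ocon", "cnoo"
Sorted first:  cnoo
Sorted second: cnoo
Sorted forms match => anagrams

1


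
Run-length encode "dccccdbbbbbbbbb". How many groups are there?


Input: dccccdbbbbbbbbb
Scanning for consecutive runs:
  Group 1: 'd' x 1 (positions 0-0)
  Group 2: 'c' x 4 (positions 1-4)
  Group 3: 'd' x 1 (positions 5-5)
  Group 4: 'b' x 9 (positions 6-14)
Total groups: 4

4


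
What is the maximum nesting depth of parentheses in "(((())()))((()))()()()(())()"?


Input: "(((())()))((()))()()()(())()"
Tracking depth:
  Position 0 '(': depth becomes 1
  Position 1 '(': depth becomes 2
  Position 2 '(': depth becomes 3
  Position 3 '(': depth becomes 4
  Position 4 ')': depth becomes 3
  Position 5 ')': depth becomes 2
  Position 6 '(': depth becomes 3
  Position 7 ')': depth becomes 2
  Position 8 ')': depth becomes 1
  Position 9 ')': depth becomes 0
  Position 10 '(': depth becomes 1
  Position 11 '(': depth becomes 2
  Position 12 '(': depth becomes 3
  Position 13 ')': depth becomes 2
  Position 14 ')': depth becomes 1
  Position 15 ')': depth becomes 0
  Position 16 '(': depth becomes 1
  Position 17 ')': depth becomes 0
  Position 18 '(': depth becomes 1
  Position 19 ')': depth becomes 0
  Position 20 '(': depth becomes 1
  Position 21 ')': depth becomes 0
  Position 22 '(': depth becomes 1
  Position 23 '(': depth becomes 2
  Position 24 ')': depth becomes 1
  Position 25 ')': depth becomes 0
  Position 26 '(': depth becomes 1
  Position 27 ')': depth becomes 0
Maximum depth reached: 4

4


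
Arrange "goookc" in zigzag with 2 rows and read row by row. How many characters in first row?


Zigzag "goookc" into 2 rows:
Placing characters:
  'g' => row 0
  'o' => row 1
  'o' => row 0
  'o' => row 1
  'k' => row 0
  'c' => row 1
Rows:
  Row 0: "gok"
  Row 1: "ooc"
First row length: 3

3


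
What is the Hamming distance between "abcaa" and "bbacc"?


Comparing "abcaa" and "bbacc" position by position:
  Position 0: 'a' vs 'b' => differ
  Position 1: 'b' vs 'b' => same
  Position 2: 'c' vs 'a' => differ
  Position 3: 'a' vs 'c' => differ
  Position 4: 'a' vs 'c' => differ
Total differences (Hamming distance): 4

4


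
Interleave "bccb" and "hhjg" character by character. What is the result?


Interleaving "bccb" and "hhjg":
  Position 0: 'b' from first, 'h' from second => "bh"
  Position 1: 'c' from first, 'h' from second => "ch"
  Position 2: 'c' from first, 'j' from second => "cj"
  Position 3: 'b' from first, 'g' from second => "bg"
Result: bhchcjbg

bhchcjbg


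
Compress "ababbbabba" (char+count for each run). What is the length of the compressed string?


Input: ababbbabba
Runs:
  'a' x 1 => "a1"
  'b' x 1 => "b1"
  'a' x 1 => "a1"
  'b' x 3 => "b3"
  'a' x 1 => "a1"
  'b' x 2 => "b2"
  'a' x 1 => "a1"
Compressed: "a1b1a1b3a1b2a1"
Compressed length: 14

14


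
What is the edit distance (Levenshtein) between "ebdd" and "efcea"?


Computing edit distance: "ebdd" -> "efcea"
DP table:
           e    f    c    e    a
      0    1    2    3    4    5
  e   1    0    1    2    3    4
  b   2    1    1    2    3    4
  d   3    2    2    2    3    4
  d   4    3    3    3    3    4
Edit distance = dp[4][5] = 4

4


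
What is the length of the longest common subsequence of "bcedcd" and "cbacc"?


LCS of "bcedcd" and "cbacc"
DP table:
           c    b    a    c    c
      0    0    0    0    0    0
  b   0    0    1    1    1    1
  c   0    1    1    1    2    2
  e   0    1    1    1    2    2
  d   0    1    1    1    2    2
  c   0    1    1    1    2    3
  d   0    1    1    1    2    3
LCS length = dp[6][5] = 3

3


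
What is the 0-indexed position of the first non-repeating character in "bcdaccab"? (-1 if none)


Input: bcdaccab
Character frequencies:
  'a': 2
  'b': 2
  'c': 3
  'd': 1
Scanning left to right for freq == 1:
  Position 0 ('b'): freq=2, skip
  Position 1 ('c'): freq=3, skip
  Position 2 ('d'): unique! => answer = 2

2


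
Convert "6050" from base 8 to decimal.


Input: "6050" in base 8
Positional expansion:
  Digit '6' (value 6) x 8^3 = 3072
  Digit '0' (value 0) x 8^2 = 0
  Digit '5' (value 5) x 8^1 = 40
  Digit '0' (value 0) x 8^0 = 0
Sum = 3112

3112


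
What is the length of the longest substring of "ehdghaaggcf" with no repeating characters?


Input: "ehdghaaggcf"
Sliding window (track last position of each char):
  Position 0 ('e'): window [0,0] length 1 -- new best
  Position 1 ('h'): window [0,1] length 2 -- new best
  Position 2 ('d'): window [0,2] length 3 -- new best
  Position 3 ('g'): window [0,3] length 4 -- new best
  Position 4 ('h'): repeat (last at 1), move window start to 2
  Position 4 ('h'): window [2,4] length 3
  Position 5 ('a'): window [2,5] length 4
  Position 6 ('a'): repeat (last at 5), move window start to 6
  Position 6 ('a'): window [6,6] length 1
  Position 7 ('g'): window [6,7] length 2
  Position 8 ('g'): repeat (last at 7), move window start to 8
  Position 8 ('g'): window [8,8] length 1
  Position 9 ('c'): window [8,9] length 2
  Position 10 ('f'): window [8,10] length 3
Longest substring with no repeats: "ehdg" with length 4

4


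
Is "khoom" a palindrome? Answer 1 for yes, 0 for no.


Input: khoom
Reversed: moohk
  Compare pos 0 ('k') with pos 4 ('m'): MISMATCH
  Compare pos 1 ('h') with pos 3 ('o'): MISMATCH
Result: not a palindrome

0


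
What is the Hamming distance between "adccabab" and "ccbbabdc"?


Comparing "adccabab" and "ccbbabdc" position by position:
  Position 0: 'a' vs 'c' => differ
  Position 1: 'd' vs 'c' => differ
  Position 2: 'c' vs 'b' => differ
  Position 3: 'c' vs 'b' => differ
  Position 4: 'a' vs 'a' => same
  Position 5: 'b' vs 'b' => same
  Position 6: 'a' vs 'd' => differ
  Position 7: 'b' vs 'c' => differ
Total differences (Hamming distance): 6

6


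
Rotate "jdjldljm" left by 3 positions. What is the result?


Input: "jdjldljm", rotate left by 3
First 3 characters: "jdj"
Remaining characters: "ldljm"
Concatenate remaining + first: "ldljm" + "jdj" = "ldljmjdj"

ldljmjdj


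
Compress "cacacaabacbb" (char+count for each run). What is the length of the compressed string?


Input: cacacaabacbb
Runs:
  'c' x 1 => "c1"
  'a' x 1 => "a1"
  'c' x 1 => "c1"
  'a' x 1 => "a1"
  'c' x 1 => "c1"
  'a' x 2 => "a2"
  'b' x 1 => "b1"
  'a' x 1 => "a1"
  'c' x 1 => "c1"
  'b' x 2 => "b2"
Compressed: "c1a1c1a1c1a2b1a1c1b2"
Compressed length: 20

20


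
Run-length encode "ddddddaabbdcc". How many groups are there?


Input: ddddddaabbdcc
Scanning for consecutive runs:
  Group 1: 'd' x 6 (positions 0-5)
  Group 2: 'a' x 2 (positions 6-7)
  Group 3: 'b' x 2 (positions 8-9)
  Group 4: 'd' x 1 (positions 10-10)
  Group 5: 'c' x 2 (positions 11-12)
Total groups: 5

5


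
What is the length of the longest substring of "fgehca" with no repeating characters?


Input: "fgehca"
Sliding window (track last position of each char):
  Position 0 ('f'): window [0,0] length 1 -- new best
  Position 1 ('g'): window [0,1] length 2 -- new best
  Position 2 ('e'): window [0,2] length 3 -- new best
  Position 3 ('h'): window [0,3] length 4 -- new best
  Position 4 ('c'): window [0,4] length 5 -- new best
  Position 5 ('a'): window [0,5] length 6 -- new best
Longest substring with no repeats: "fgehca" with length 6

6


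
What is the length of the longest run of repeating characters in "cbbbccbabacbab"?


Input: "cbbbccbabacbab"
Scanning for longest run:
  Position 1 ('b'): new char, reset run to 1
  Position 2 ('b'): continues run of 'b', length=2
  Position 3 ('b'): continues run of 'b', length=3
  Position 4 ('c'): new char, reset run to 1
  Position 5 ('c'): continues run of 'c', length=2
  Position 6 ('b'): new char, reset run to 1
  Position 7 ('a'): new char, reset run to 1
  Position 8 ('b'): new char, reset run to 1
  Position 9 ('a'): new char, reset run to 1
  Position 10 ('c'): new char, reset run to 1
  Position 11 ('b'): new char, reset run to 1
  Position 12 ('a'): new char, reset run to 1
  Position 13 ('b'): new char, reset run to 1
Longest run: 'b' with length 3

3


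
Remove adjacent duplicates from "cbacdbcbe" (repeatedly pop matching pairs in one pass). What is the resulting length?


Input: cbacdbcbe
Stack-based adjacent duplicate removal:
  Read 'c': push. Stack: c
  Read 'b': push. Stack: cb
  Read 'a': push. Stack: cba
  Read 'c': push. Stack: cbac
  Read 'd': push. Stack: cbacd
  Read 'b': push. Stack: cbacdb
  Read 'c': push. Stack: cbacdbc
  Read 'b': push. Stack: cbacdbcb
  Read 'e': push. Stack: cbacdbcbe
Final stack: "cbacdbcbe" (length 9)

9


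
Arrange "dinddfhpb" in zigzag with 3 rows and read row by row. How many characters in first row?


Zigzag "dinddfhpb" into 3 rows:
Placing characters:
  'd' => row 0
  'i' => row 1
  'n' => row 2
  'd' => row 1
  'd' => row 0
  'f' => row 1
  'h' => row 2
  'p' => row 1
  'b' => row 0
Rows:
  Row 0: "ddb"
  Row 1: "idfp"
  Row 2: "nh"
First row length: 3

3


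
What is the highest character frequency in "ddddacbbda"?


Input: ddddacbbda
Character counts:
  'a': 2
  'b': 2
  'c': 1
  'd': 5
Maximum frequency: 5

5


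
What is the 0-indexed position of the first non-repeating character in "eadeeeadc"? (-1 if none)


Input: eadeeeadc
Character frequencies:
  'a': 2
  'c': 1
  'd': 2
  'e': 4
Scanning left to right for freq == 1:
  Position 0 ('e'): freq=4, skip
  Position 1 ('a'): freq=2, skip
  Position 2 ('d'): freq=2, skip
  Position 3 ('e'): freq=4, skip
  Position 4 ('e'): freq=4, skip
  Position 5 ('e'): freq=4, skip
  Position 6 ('a'): freq=2, skip
  Position 7 ('d'): freq=2, skip
  Position 8 ('c'): unique! => answer = 8

8


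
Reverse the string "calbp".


Input: calbp
Reading characters right to left:
  Position 4: 'p'
  Position 3: 'b'
  Position 2: 'l'
  Position 1: 'a'
  Position 0: 'c'
Reversed: pblac

pblac


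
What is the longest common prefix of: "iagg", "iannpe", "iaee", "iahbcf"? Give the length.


Words: iagg, iannpe, iaee, iahbcf
  Position 0: all 'i' => match
  Position 1: all 'a' => match
  Position 2: ('g', 'n', 'e', 'h') => mismatch, stop
LCP = "ia" (length 2)

2


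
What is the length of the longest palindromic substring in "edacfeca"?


Input: "edacfeca"
Checking substrings for palindromes:
  No multi-char palindromic substrings found
Longest palindromic substring: "e" with length 1

1


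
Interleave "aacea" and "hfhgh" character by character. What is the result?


Interleaving "aacea" and "hfhgh":
  Position 0: 'a' from first, 'h' from second => "ah"
  Position 1: 'a' from first, 'f' from second => "af"
  Position 2: 'c' from first, 'h' from second => "ch"
  Position 3: 'e' from first, 'g' from second => "eg"
  Position 4: 'a' from first, 'h' from second => "ah"
Result: ahafchegah

ahafchegah


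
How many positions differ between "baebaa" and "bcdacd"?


Comparing "baebaa" and "bcdacd" position by position:
  Position 0: 'b' vs 'b' => same
  Position 1: 'a' vs 'c' => DIFFER
  Position 2: 'e' vs 'd' => DIFFER
  Position 3: 'b' vs 'a' => DIFFER
  Position 4: 'a' vs 'c' => DIFFER
  Position 5: 'a' vs 'd' => DIFFER
Positions that differ: 5

5


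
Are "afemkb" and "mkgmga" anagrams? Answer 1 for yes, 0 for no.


Strings: "afemkb", "mkgmga"
Sorted first:  abefkm
Sorted second: aggkmm
Differ at position 1: 'b' vs 'g' => not anagrams

0


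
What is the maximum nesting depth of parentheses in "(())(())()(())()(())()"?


Input: "(())(())()(())()(())()"
Tracking depth:
  Position 0 '(': depth becomes 1
  Position 1 '(': depth becomes 2
  Position 2 ')': depth becomes 1
  Position 3 ')': depth becomes 0
  Position 4 '(': depth becomes 1
  Position 5 '(': depth becomes 2
  Position 6 ')': depth becomes 1
  Position 7 ')': depth becomes 0
  Position 8 '(': depth becomes 1
  Position 9 ')': depth becomes 0
  Position 10 '(': depth becomes 1
  Position 11 '(': depth becomes 2
  Position 12 ')': depth becomes 1
  Position 13 ')': depth becomes 0
  Position 14 '(': depth becomes 1
  Position 15 ')': depth becomes 0
  Position 16 '(': depth becomes 1
  Position 17 '(': depth becomes 2
  Position 18 ')': depth becomes 1
  Position 19 ')': depth becomes 0
  Position 20 '(': depth becomes 1
  Position 21 ')': depth becomes 0
Maximum depth reached: 2

2


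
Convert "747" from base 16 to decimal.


Input: "747" in base 16
Positional expansion:
  Digit '7' (value 7) x 16^2 = 1792
  Digit '4' (value 4) x 16^1 = 64
  Digit '7' (value 7) x 16^0 = 7
Sum = 1863

1863


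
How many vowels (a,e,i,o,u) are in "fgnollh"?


Input: fgnollh
Checking each character:
  'f' at position 0: consonant
  'g' at position 1: consonant
  'n' at position 2: consonant
  'o' at position 3: vowel (running total: 1)
  'l' at position 4: consonant
  'l' at position 5: consonant
  'h' at position 6: consonant
Total vowels: 1

1


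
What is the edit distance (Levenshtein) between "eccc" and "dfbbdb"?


Computing edit distance: "eccc" -> "dfbbdb"
DP table:
           d    f    b    b    d    b
      0    1    2    3    4    5    6
  e   1    1    2    3    4    5    6
  c   2    2    2    3    4    5    6
  c   3    3    3    3    4    5    6
  c   4    4    4    4    4    5    6
Edit distance = dp[4][6] = 6

6


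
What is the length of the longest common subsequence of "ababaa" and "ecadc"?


LCS of "ababaa" and "ecadc"
DP table:
           e    c    a    d    c
      0    0    0    0    0    0
  a   0    0    0    1    1    1
  b   0    0    0    1    1    1
  a   0    0    0    1    1    1
  b   0    0    0    1    1    1
  a   0    0    0    1    1    1
  a   0    0    0    1    1    1
LCS length = dp[6][5] = 1

1


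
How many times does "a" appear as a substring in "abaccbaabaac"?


Searching for "a" in "abaccbaabaac"
Scanning each position:
  Position 0: "a" => MATCH
  Position 1: "b" => no
  Position 2: "a" => MATCH
  Position 3: "c" => no
  Position 4: "c" => no
  Position 5: "b" => no
  Position 6: "a" => MATCH
  Position 7: "a" => MATCH
  Position 8: "b" => no
  Position 9: "a" => MATCH
  Position 10: "a" => MATCH
  Position 11: "c" => no
Total occurrences: 6

6


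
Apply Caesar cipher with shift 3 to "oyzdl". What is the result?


Caesar cipher: shift "oyzdl" by 3
  'o' (pos 14) + 3 = pos 17 = 'r'
  'y' (pos 24) + 3 = pos 1 = 'b'
  'z' (pos 25) + 3 = pos 2 = 'c'
  'd' (pos 3) + 3 = pos 6 = 'g'
  'l' (pos 11) + 3 = pos 14 = 'o'
Result: rbcgo

rbcgo


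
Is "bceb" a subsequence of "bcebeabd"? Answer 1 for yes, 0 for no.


Check if "bceb" is a subsequence of "bcebeabd"
Greedy scan:
  Position 0 ('b'): matches sub[0] = 'b'
  Position 1 ('c'): matches sub[1] = 'c'
  Position 2 ('e'): matches sub[2] = 'e'
  Position 3 ('b'): matches sub[3] = 'b'
  Position 4 ('e'): no match needed
  Position 5 ('a'): no match needed
  Position 6 ('b'): no match needed
  Position 7 ('d'): no match needed
All 4 characters matched => is a subsequence

1


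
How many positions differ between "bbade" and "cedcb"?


Comparing "bbade" and "cedcb" position by position:
  Position 0: 'b' vs 'c' => DIFFER
  Position 1: 'b' vs 'e' => DIFFER
  Position 2: 'a' vs 'd' => DIFFER
  Position 3: 'd' vs 'c' => DIFFER
  Position 4: 'e' vs 'b' => DIFFER
Positions that differ: 5

5


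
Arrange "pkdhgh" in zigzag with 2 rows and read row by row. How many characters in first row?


Zigzag "pkdhgh" into 2 rows:
Placing characters:
  'p' => row 0
  'k' => row 1
  'd' => row 0
  'h' => row 1
  'g' => row 0
  'h' => row 1
Rows:
  Row 0: "pdg"
  Row 1: "khh"
First row length: 3

3


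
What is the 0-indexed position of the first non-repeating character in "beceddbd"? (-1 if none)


Input: beceddbd
Character frequencies:
  'b': 2
  'c': 1
  'd': 3
  'e': 2
Scanning left to right for freq == 1:
  Position 0 ('b'): freq=2, skip
  Position 1 ('e'): freq=2, skip
  Position 2 ('c'): unique! => answer = 2

2


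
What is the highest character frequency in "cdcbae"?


Input: cdcbae
Character counts:
  'a': 1
  'b': 1
  'c': 2
  'd': 1
  'e': 1
Maximum frequency: 2

2


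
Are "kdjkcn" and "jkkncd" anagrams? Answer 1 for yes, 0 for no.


Strings: "kdjkcn", "jkkncd"
Sorted first:  cdjkkn
Sorted second: cdjkkn
Sorted forms match => anagrams

1


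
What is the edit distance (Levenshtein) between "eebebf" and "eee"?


Computing edit distance: "eebebf" -> "eee"
DP table:
           e    e    e
      0    1    2    3
  e   1    0    1    2
  e   2    1    0    1
  b   3    2    1    1
  e   4    3    2    1
  b   5    4    3    2
  f   6    5    4    3
Edit distance = dp[6][3] = 3

3


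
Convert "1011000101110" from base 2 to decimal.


Input: "1011000101110" in base 2
Positional expansion:
  Digit '1' (value 1) x 2^12 = 4096
  Digit '0' (value 0) x 2^11 = 0
  Digit '1' (value 1) x 2^10 = 1024
  Digit '1' (value 1) x 2^9 = 512
  Digit '0' (value 0) x 2^8 = 0
  Digit '0' (value 0) x 2^7 = 0
  Digit '0' (value 0) x 2^6 = 0
  Digit '1' (value 1) x 2^5 = 32
  Digit '0' (value 0) x 2^4 = 0
  Digit '1' (value 1) x 2^3 = 8
  Digit '1' (value 1) x 2^2 = 4
  Digit '1' (value 1) x 2^1 = 2
  Digit '0' (value 0) x 2^0 = 0
Sum = 5678

5678


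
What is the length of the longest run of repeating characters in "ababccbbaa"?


Input: "ababccbbaa"
Scanning for longest run:
  Position 1 ('b'): new char, reset run to 1
  Position 2 ('a'): new char, reset run to 1
  Position 3 ('b'): new char, reset run to 1
  Position 4 ('c'): new char, reset run to 1
  Position 5 ('c'): continues run of 'c', length=2
  Position 6 ('b'): new char, reset run to 1
  Position 7 ('b'): continues run of 'b', length=2
  Position 8 ('a'): new char, reset run to 1
  Position 9 ('a'): continues run of 'a', length=2
Longest run: 'c' with length 2

2


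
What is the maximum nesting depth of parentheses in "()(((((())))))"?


Input: "()(((((())))))"
Tracking depth:
  Position 0 '(': depth becomes 1
  Position 1 ')': depth becomes 0
  Position 2 '(': depth becomes 1
  Position 3 '(': depth becomes 2
  Position 4 '(': depth becomes 3
  Position 5 '(': depth becomes 4
  Position 6 '(': depth becomes 5
  Position 7 '(': depth becomes 6
  Position 8 ')': depth becomes 5
  Position 9 ')': depth becomes 4
  Position 10 ')': depth becomes 3
  Position 11 ')': depth becomes 2
  Position 12 ')': depth becomes 1
  Position 13 ')': depth becomes 0
Maximum depth reached: 6

6


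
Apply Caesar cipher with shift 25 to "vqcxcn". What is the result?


Caesar cipher: shift "vqcxcn" by 25
  'v' (pos 21) + 25 = pos 20 = 'u'
  'q' (pos 16) + 25 = pos 15 = 'p'
  'c' (pos 2) + 25 = pos 1 = 'b'
  'x' (pos 23) + 25 = pos 22 = 'w'
  'c' (pos 2) + 25 = pos 1 = 'b'
  'n' (pos 13) + 25 = pos 12 = 'm'
Result: upbwbm

upbwbm


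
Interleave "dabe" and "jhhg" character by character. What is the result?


Interleaving "dabe" and "jhhg":
  Position 0: 'd' from first, 'j' from second => "dj"
  Position 1: 'a' from first, 'h' from second => "ah"
  Position 2: 'b' from first, 'h' from second => "bh"
  Position 3: 'e' from first, 'g' from second => "eg"
Result: djahbheg

djahbheg


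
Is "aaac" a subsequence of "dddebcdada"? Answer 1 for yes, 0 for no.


Check if "aaac" is a subsequence of "dddebcdada"
Greedy scan:
  Position 0 ('d'): no match needed
  Position 1 ('d'): no match needed
  Position 2 ('d'): no match needed
  Position 3 ('e'): no match needed
  Position 4 ('b'): no match needed
  Position 5 ('c'): no match needed
  Position 6 ('d'): no match needed
  Position 7 ('a'): matches sub[0] = 'a'
  Position 8 ('d'): no match needed
  Position 9 ('a'): matches sub[1] = 'a'
Only matched 2/4 characters => not a subsequence

0


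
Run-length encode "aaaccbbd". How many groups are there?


Input: aaaccbbd
Scanning for consecutive runs:
  Group 1: 'a' x 3 (positions 0-2)
  Group 2: 'c' x 2 (positions 3-4)
  Group 3: 'b' x 2 (positions 5-6)
  Group 4: 'd' x 1 (positions 7-7)
Total groups: 4

4


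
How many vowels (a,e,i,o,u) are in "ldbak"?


Input: ldbak
Checking each character:
  'l' at position 0: consonant
  'd' at position 1: consonant
  'b' at position 2: consonant
  'a' at position 3: vowel (running total: 1)
  'k' at position 4: consonant
Total vowels: 1

1


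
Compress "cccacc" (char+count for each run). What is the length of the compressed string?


Input: cccacc
Runs:
  'c' x 3 => "c3"
  'a' x 1 => "a1"
  'c' x 2 => "c2"
Compressed: "c3a1c2"
Compressed length: 6

6


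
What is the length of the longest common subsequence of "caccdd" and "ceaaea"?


LCS of "caccdd" and "ceaaea"
DP table:
           c    e    a    a    e    a
      0    0    0    0    0    0    0
  c   0    1    1    1    1    1    1
  a   0    1    1    2    2    2    2
  c   0    1    1    2    2    2    2
  c   0    1    1    2    2    2    2
  d   0    1    1    2    2    2    2
  d   0    1    1    2    2    2    2
LCS length = dp[6][6] = 2

2


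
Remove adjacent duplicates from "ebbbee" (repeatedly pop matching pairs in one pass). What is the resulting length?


Input: ebbbee
Stack-based adjacent duplicate removal:
  Read 'e': push. Stack: e
  Read 'b': push. Stack: eb
  Read 'b': matches stack top 'b' => pop. Stack: e
  Read 'b': push. Stack: eb
  Read 'e': push. Stack: ebe
  Read 'e': matches stack top 'e' => pop. Stack: eb
Final stack: "eb" (length 2)

2


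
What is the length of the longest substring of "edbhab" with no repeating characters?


Input: "edbhab"
Sliding window (track last position of each char):
  Position 0 ('e'): window [0,0] length 1 -- new best
  Position 1 ('d'): window [0,1] length 2 -- new best
  Position 2 ('b'): window [0,2] length 3 -- new best
  Position 3 ('h'): window [0,3] length 4 -- new best
  Position 4 ('a'): window [0,4] length 5 -- new best
  Position 5 ('b'): repeat (last at 2), move window start to 3
  Position 5 ('b'): window [3,5] length 3
Longest substring with no repeats: "edbha" with length 5

5


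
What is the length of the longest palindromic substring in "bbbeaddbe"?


Input: "bbbeaddbe"
Checking substrings for palindromes:
  [0:3] "bbb" (len 3) => palindrome
  [0:2] "bb" (len 2) => palindrome
  [1:3] "bb" (len 2) => palindrome
  [5:7] "dd" (len 2) => palindrome
Longest palindromic substring: "bbb" with length 3

3


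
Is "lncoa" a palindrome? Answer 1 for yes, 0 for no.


Input: lncoa
Reversed: aocnl
  Compare pos 0 ('l') with pos 4 ('a'): MISMATCH
  Compare pos 1 ('n') with pos 3 ('o'): MISMATCH
Result: not a palindrome

0


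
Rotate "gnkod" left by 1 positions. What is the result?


Input: "gnkod", rotate left by 1
First 1 characters: "g"
Remaining characters: "nkod"
Concatenate remaining + first: "nkod" + "g" = "nkodg"

nkodg


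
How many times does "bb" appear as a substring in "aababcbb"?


Searching for "bb" in "aababcbb"
Scanning each position:
  Position 0: "aa" => no
  Position 1: "ab" => no
  Position 2: "ba" => no
  Position 3: "ab" => no
  Position 4: "bc" => no
  Position 5: "cb" => no
  Position 6: "bb" => MATCH
Total occurrences: 1

1


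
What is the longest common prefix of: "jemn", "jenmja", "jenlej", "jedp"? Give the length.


Words: jemn, jenmja, jenlej, jedp
  Position 0: all 'j' => match
  Position 1: all 'e' => match
  Position 2: ('m', 'n', 'n', 'd') => mismatch, stop
LCP = "je" (length 2)

2


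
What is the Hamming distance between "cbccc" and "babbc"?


Comparing "cbccc" and "babbc" position by position:
  Position 0: 'c' vs 'b' => differ
  Position 1: 'b' vs 'a' => differ
  Position 2: 'c' vs 'b' => differ
  Position 3: 'c' vs 'b' => differ
  Position 4: 'c' vs 'c' => same
Total differences (Hamming distance): 4

4


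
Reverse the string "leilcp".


Input: leilcp
Reading characters right to left:
  Position 5: 'p'
  Position 4: 'c'
  Position 3: 'l'
  Position 2: 'i'
  Position 1: 'e'
  Position 0: 'l'
Reversed: pcliel

pcliel


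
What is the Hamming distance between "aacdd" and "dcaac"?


Comparing "aacdd" and "dcaac" position by position:
  Position 0: 'a' vs 'd' => differ
  Position 1: 'a' vs 'c' => differ
  Position 2: 'c' vs 'a' => differ
  Position 3: 'd' vs 'a' => differ
  Position 4: 'd' vs 'c' => differ
Total differences (Hamming distance): 5

5


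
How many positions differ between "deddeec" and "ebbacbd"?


Comparing "deddeec" and "ebbacbd" position by position:
  Position 0: 'd' vs 'e' => DIFFER
  Position 1: 'e' vs 'b' => DIFFER
  Position 2: 'd' vs 'b' => DIFFER
  Position 3: 'd' vs 'a' => DIFFER
  Position 4: 'e' vs 'c' => DIFFER
  Position 5: 'e' vs 'b' => DIFFER
  Position 6: 'c' vs 'd' => DIFFER
Positions that differ: 7

7


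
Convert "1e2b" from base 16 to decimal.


Input: "1e2b" in base 16
Positional expansion:
  Digit '1' (value 1) x 16^3 = 4096
  Digit 'e' (value 14) x 16^2 = 3584
  Digit '2' (value 2) x 16^1 = 32
  Digit 'b' (value 11) x 16^0 = 11
Sum = 7723

7723


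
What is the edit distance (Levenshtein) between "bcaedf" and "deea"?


Computing edit distance: "bcaedf" -> "deea"
DP table:
           d    e    e    a
      0    1    2    3    4
  b   1    1    2    3    4
  c   2    2    2    3    4
  a   3    3    3    3    3
  e   4    4    3    3    4
  d   5    4    4    4    4
  f   6    5    5    5    5
Edit distance = dp[6][4] = 5

5


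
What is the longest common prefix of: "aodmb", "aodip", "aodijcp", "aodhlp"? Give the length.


Words: aodmb, aodip, aodijcp, aodhlp
  Position 0: all 'a' => match
  Position 1: all 'o' => match
  Position 2: all 'd' => match
  Position 3: ('m', 'i', 'i', 'h') => mismatch, stop
LCP = "aod" (length 3)

3


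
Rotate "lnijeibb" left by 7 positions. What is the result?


Input: "lnijeibb", rotate left by 7
First 7 characters: "lnijeib"
Remaining characters: "b"
Concatenate remaining + first: "b" + "lnijeib" = "blnijeib"

blnijeib


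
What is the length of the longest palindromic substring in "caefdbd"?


Input: "caefdbd"
Checking substrings for palindromes:
  [4:7] "dbd" (len 3) => palindrome
Longest palindromic substring: "dbd" with length 3

3


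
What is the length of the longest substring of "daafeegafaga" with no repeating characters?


Input: "daafeegafaga"
Sliding window (track last position of each char):
  Position 0 ('d'): window [0,0] length 1 -- new best
  Position 1 ('a'): window [0,1] length 2 -- new best
  Position 2 ('a'): repeat (last at 1), move window start to 2
  Position 2 ('a'): window [2,2] length 1
  Position 3 ('f'): window [2,3] length 2
  Position 4 ('e'): window [2,4] length 3 -- new best
  Position 5 ('e'): repeat (last at 4), move window start to 5
  Position 5 ('e'): window [5,5] length 1
  Position 6 ('g'): window [5,6] length 2
  Position 7 ('a'): window [5,7] length 3
  Position 8 ('f'): window [5,8] length 4 -- new best
  Position 9 ('a'): repeat (last at 7), move window start to 8
  Position 9 ('a'): window [8,9] length 2
  Position 10 ('g'): window [8,10] length 3
  Position 11 ('a'): repeat (last at 9), move window start to 10
  Position 11 ('a'): window [10,11] length 2
Longest substring with no repeats: "egaf" with length 4

4


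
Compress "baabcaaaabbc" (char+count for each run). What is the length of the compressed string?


Input: baabcaaaabbc
Runs:
  'b' x 1 => "b1"
  'a' x 2 => "a2"
  'b' x 1 => "b1"
  'c' x 1 => "c1"
  'a' x 4 => "a4"
  'b' x 2 => "b2"
  'c' x 1 => "c1"
Compressed: "b1a2b1c1a4b2c1"
Compressed length: 14

14


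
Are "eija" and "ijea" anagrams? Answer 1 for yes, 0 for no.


Strings: "eija", "ijea"
Sorted first:  aeij
Sorted second: aeij
Sorted forms match => anagrams

1


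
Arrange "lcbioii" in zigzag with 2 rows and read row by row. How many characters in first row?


Zigzag "lcbioii" into 2 rows:
Placing characters:
  'l' => row 0
  'c' => row 1
  'b' => row 0
  'i' => row 1
  'o' => row 0
  'i' => row 1
  'i' => row 0
Rows:
  Row 0: "lboi"
  Row 1: "cii"
First row length: 4

4


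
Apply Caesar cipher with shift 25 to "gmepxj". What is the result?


Caesar cipher: shift "gmepxj" by 25
  'g' (pos 6) + 25 = pos 5 = 'f'
  'm' (pos 12) + 25 = pos 11 = 'l'
  'e' (pos 4) + 25 = pos 3 = 'd'
  'p' (pos 15) + 25 = pos 14 = 'o'
  'x' (pos 23) + 25 = pos 22 = 'w'
  'j' (pos 9) + 25 = pos 8 = 'i'
Result: fldowi

fldowi


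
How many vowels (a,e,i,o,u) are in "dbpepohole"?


Input: dbpepohole
Checking each character:
  'd' at position 0: consonant
  'b' at position 1: consonant
  'p' at position 2: consonant
  'e' at position 3: vowel (running total: 1)
  'p' at position 4: consonant
  'o' at position 5: vowel (running total: 2)
  'h' at position 6: consonant
  'o' at position 7: vowel (running total: 3)
  'l' at position 8: consonant
  'e' at position 9: vowel (running total: 4)
Total vowels: 4

4


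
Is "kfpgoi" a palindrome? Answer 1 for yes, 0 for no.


Input: kfpgoi
Reversed: iogpfk
  Compare pos 0 ('k') with pos 5 ('i'): MISMATCH
  Compare pos 1 ('f') with pos 4 ('o'): MISMATCH
  Compare pos 2 ('p') with pos 3 ('g'): MISMATCH
Result: not a palindrome

0


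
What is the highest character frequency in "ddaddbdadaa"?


Input: ddaddbdadaa
Character counts:
  'a': 4
  'b': 1
  'd': 6
Maximum frequency: 6

6


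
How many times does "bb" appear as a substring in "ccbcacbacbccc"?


Searching for "bb" in "ccbcacbacbccc"
Scanning each position:
  Position 0: "cc" => no
  Position 1: "cb" => no
  Position 2: "bc" => no
  Position 3: "ca" => no
  Position 4: "ac" => no
  Position 5: "cb" => no
  Position 6: "ba" => no
  Position 7: "ac" => no
  Position 8: "cb" => no
  Position 9: "bc" => no
  Position 10: "cc" => no
  Position 11: "cc" => no
Total occurrences: 0

0


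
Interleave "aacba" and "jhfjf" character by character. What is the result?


Interleaving "aacba" and "jhfjf":
  Position 0: 'a' from first, 'j' from second => "aj"
  Position 1: 'a' from first, 'h' from second => "ah"
  Position 2: 'c' from first, 'f' from second => "cf"
  Position 3: 'b' from first, 'j' from second => "bj"
  Position 4: 'a' from first, 'f' from second => "af"
Result: ajahcfbjaf

ajahcfbjaf


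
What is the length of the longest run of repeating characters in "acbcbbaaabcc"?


Input: "acbcbbaaabcc"
Scanning for longest run:
  Position 1 ('c'): new char, reset run to 1
  Position 2 ('b'): new char, reset run to 1
  Position 3 ('c'): new char, reset run to 1
  Position 4 ('b'): new char, reset run to 1
  Position 5 ('b'): continues run of 'b', length=2
  Position 6 ('a'): new char, reset run to 1
  Position 7 ('a'): continues run of 'a', length=2
  Position 8 ('a'): continues run of 'a', length=3
  Position 9 ('b'): new char, reset run to 1
  Position 10 ('c'): new char, reset run to 1
  Position 11 ('c'): continues run of 'c', length=2
Longest run: 'a' with length 3

3


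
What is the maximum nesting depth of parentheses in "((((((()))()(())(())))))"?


Input: "((((((()))()(())(())))))"
Tracking depth:
  Position 0 '(': depth becomes 1
  Position 1 '(': depth becomes 2
  Position 2 '(': depth becomes 3
  Position 3 '(': depth becomes 4
  Position 4 '(': depth becomes 5
  Position 5 '(': depth becomes 6
  Position 6 '(': depth becomes 7
  Position 7 ')': depth becomes 6
  Position 8 ')': depth becomes 5
  Position 9 ')': depth becomes 4
  Position 10 '(': depth becomes 5
  Position 11 ')': depth becomes 4
  Position 12 '(': depth becomes 5
  Position 13 '(': depth becomes 6
  Position 14 ')': depth becomes 5
  Position 15 ')': depth becomes 4
  Position 16 '(': depth becomes 5
  Position 17 '(': depth becomes 6
  Position 18 ')': depth becomes 5
  Position 19 ')': depth becomes 4
  Position 20 ')': depth becomes 3
  Position 21 ')': depth becomes 2
  Position 22 ')': depth becomes 1
  Position 23 ')': depth becomes 0
Maximum depth reached: 7

7


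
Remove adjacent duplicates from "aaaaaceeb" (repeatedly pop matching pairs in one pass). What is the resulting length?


Input: aaaaaceeb
Stack-based adjacent duplicate removal:
  Read 'a': push. Stack: a
  Read 'a': matches stack top 'a' => pop. Stack: (empty)
  Read 'a': push. Stack: a
  Read 'a': matches stack top 'a' => pop. Stack: (empty)
  Read 'a': push. Stack: a
  Read 'c': push. Stack: ac
  Read 'e': push. Stack: ace
  Read 'e': matches stack top 'e' => pop. Stack: ac
  Read 'b': push. Stack: acb
Final stack: "acb" (length 3)

3


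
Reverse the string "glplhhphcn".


Input: glplhhphcn
Reading characters right to left:
  Position 9: 'n'
  Position 8: 'c'
  Position 7: 'h'
  Position 6: 'p'
  Position 5: 'h'
  Position 4: 'h'
  Position 3: 'l'
  Position 2: 'p'
  Position 1: 'l'
  Position 0: 'g'
Reversed: nchphhlplg

nchphhlplg


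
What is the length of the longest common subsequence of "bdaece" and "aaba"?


LCS of "bdaece" and "aaba"
DP table:
           a    a    b    a
      0    0    0    0    0
  b   0    0    0    1    1
  d   0    0    0    1    1
  a   0    1    1    1    2
  e   0    1    1    1    2
  c   0    1    1    1    2
  e   0    1    1    1    2
LCS length = dp[6][4] = 2

2


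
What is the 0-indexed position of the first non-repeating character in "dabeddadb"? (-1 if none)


Input: dabeddadb
Character frequencies:
  'a': 2
  'b': 2
  'd': 4
  'e': 1
Scanning left to right for freq == 1:
  Position 0 ('d'): freq=4, skip
  Position 1 ('a'): freq=2, skip
  Position 2 ('b'): freq=2, skip
  Position 3 ('e'): unique! => answer = 3

3


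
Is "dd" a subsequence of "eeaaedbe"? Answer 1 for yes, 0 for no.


Check if "dd" is a subsequence of "eeaaedbe"
Greedy scan:
  Position 0 ('e'): no match needed
  Position 1 ('e'): no match needed
  Position 2 ('a'): no match needed
  Position 3 ('a'): no match needed
  Position 4 ('e'): no match needed
  Position 5 ('d'): matches sub[0] = 'd'
  Position 6 ('b'): no match needed
  Position 7 ('e'): no match needed
Only matched 1/2 characters => not a subsequence

0


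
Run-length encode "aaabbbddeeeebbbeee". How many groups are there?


Input: aaabbbddeeeebbbeee
Scanning for consecutive runs:
  Group 1: 'a' x 3 (positions 0-2)
  Group 2: 'b' x 3 (positions 3-5)
  Group 3: 'd' x 2 (positions 6-7)
  Group 4: 'e' x 4 (positions 8-11)
  Group 5: 'b' x 3 (positions 12-14)
  Group 6: 'e' x 3 (positions 15-17)
Total groups: 6

6


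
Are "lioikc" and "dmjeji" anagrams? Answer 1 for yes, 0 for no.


Strings: "lioikc", "dmjeji"
Sorted first:  ciiklo
Sorted second: deijjm
Differ at position 0: 'c' vs 'd' => not anagrams

0


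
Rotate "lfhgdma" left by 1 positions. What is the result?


Input: "lfhgdma", rotate left by 1
First 1 characters: "l"
Remaining characters: "fhgdma"
Concatenate remaining + first: "fhgdma" + "l" = "fhgdmal"

fhgdmal


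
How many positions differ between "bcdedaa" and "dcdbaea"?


Comparing "bcdedaa" and "dcdbaea" position by position:
  Position 0: 'b' vs 'd' => DIFFER
  Position 1: 'c' vs 'c' => same
  Position 2: 'd' vs 'd' => same
  Position 3: 'e' vs 'b' => DIFFER
  Position 4: 'd' vs 'a' => DIFFER
  Position 5: 'a' vs 'e' => DIFFER
  Position 6: 'a' vs 'a' => same
Positions that differ: 4

4


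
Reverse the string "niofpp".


Input: niofpp
Reading characters right to left:
  Position 5: 'p'
  Position 4: 'p'
  Position 3: 'f'
  Position 2: 'o'
  Position 1: 'i'
  Position 0: 'n'
Reversed: ppfoin

ppfoin
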